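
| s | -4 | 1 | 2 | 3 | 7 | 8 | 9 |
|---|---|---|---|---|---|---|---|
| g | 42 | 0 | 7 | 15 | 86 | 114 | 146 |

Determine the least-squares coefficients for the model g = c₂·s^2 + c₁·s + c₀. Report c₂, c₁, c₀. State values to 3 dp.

c₂ = 1.997, c₁ = -1.960, c₀ = 1.943

XᵀX·[c₂, c₁, c₀]ᵀ = Xᵀg reads: 13412·c₂ + 1556·c₁ + 224·c₀ = 24171;  1556·c₂ + 224·c₁ + 26·c₀ = 2719;  224·c₂ + 26·c₁ + 7·c₀ = 410.
Inverting the 3×3 Gram matrix, [c₂, c₁, c₀]ᵀ = [237215/118776, -33263/16968, 38473/19796]ᵀ.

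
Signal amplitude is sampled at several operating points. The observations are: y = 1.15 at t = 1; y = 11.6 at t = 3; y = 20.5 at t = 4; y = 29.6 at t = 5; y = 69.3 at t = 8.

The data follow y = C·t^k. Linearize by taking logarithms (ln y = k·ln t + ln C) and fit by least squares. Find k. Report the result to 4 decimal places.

k = 1.9839

With ln yᵢ as the transformed response and ln tᵢ as the regressor:
Σln t = 6.1738, Σ(ln t)² = 10.0431, Σln y = 13.2374, Σln t·ln y = 21.1459.
Equations: 10.0431·k + 6.1738·ln C = 21.1459;  6.1738·k + 5·ln C = 13.2374.
Slope k = (n·Σln t·ln y − Σln t·Σln y)/(n·Σ(ln t)² − (Σln t)²) = (5·21.1459 − 6.1738·13.2374)/12.1000 = 1.98385; ln C = (Σln y − k·Σln t)/n = 0.19791.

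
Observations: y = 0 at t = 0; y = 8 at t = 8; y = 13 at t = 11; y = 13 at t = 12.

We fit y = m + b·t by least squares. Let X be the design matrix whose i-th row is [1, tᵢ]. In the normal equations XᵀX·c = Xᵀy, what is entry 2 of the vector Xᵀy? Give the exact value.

Entry 2 ↔ basis t, so (Xᵀy)_{2} = Σᵢ (t)·yᵢ = (0)·(0) + (8)·(8) + (11)·(13) + (12)·(13) = 363.

363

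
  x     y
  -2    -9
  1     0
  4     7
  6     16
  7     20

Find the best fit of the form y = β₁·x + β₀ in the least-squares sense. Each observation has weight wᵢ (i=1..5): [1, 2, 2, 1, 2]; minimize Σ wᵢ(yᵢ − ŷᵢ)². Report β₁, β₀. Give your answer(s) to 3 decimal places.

β₁ = 3.196, β₀ = -3.561

Compute the Gram sums: Σwᵢ·x·x = 172, Σwᵢ·x = 28, Σwᵢ·1 = 8.
Right-hand side: Σwᵢ·x·y = 450, Σwᵢ·y = 61.
AᵀWA·[β₁, β₀]ᵀ = AᵀWy becomes [[172, 28]; [28, 8]]·[β₁, β₀]ᵀ = [450, 61]ᵀ.
Δ = 172·8 − 28² = 592.
β₁ = (450·8 − 28·61)/592 = 473/148; β₀ = (172·61 − 28·450)/592 = -527/148.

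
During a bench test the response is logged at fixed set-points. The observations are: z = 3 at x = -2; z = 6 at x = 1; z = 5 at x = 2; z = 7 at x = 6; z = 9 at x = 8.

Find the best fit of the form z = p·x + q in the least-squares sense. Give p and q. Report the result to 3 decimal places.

From the data, Σx·x = 109, Σx = 15, Σ1 = 5.
Right-hand side: Σx·z = 124, Σz = 30.
Eliminating q: 5·(row 1) − 15·(row 2) gives 320·p = 5·124 − 15·30 = 170, so p = 17/32.
Then q = (30 − 15·(17/32))/5 = 141/32.

p = 0.531, q = 4.406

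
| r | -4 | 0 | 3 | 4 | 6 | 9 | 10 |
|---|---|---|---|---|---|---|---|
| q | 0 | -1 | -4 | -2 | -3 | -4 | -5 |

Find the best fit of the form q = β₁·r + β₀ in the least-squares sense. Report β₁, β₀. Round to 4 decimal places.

β₁ = -0.3288, β₀ = -1.3992

The normal equations are: 258·β₁ + 28·β₀ = -124;  28·β₁ + 7·β₀ = -19.
(Σr·r = 258, Σr = 28, Σ1 = 7, Σr·q = -124, Σq = -19.)
det = 258·7 − 28² = 1022.
β₁ = ((-124)·7 − 28·(-19))/1022 = -24/73; β₀ = (258·(-19) − 28·(-124))/1022 = -715/511.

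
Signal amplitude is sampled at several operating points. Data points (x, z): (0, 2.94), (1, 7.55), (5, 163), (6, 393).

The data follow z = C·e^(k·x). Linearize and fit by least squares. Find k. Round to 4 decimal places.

k = 0.8012

With ln zᵢ as the transformed response and xᵢ as the regressor:
Over the data: Σx = 12.0000, Σ(x)² = 62.0000, Σln z = 14.1675, Σx·ln z = 63.3332.
Normal system: [[62.0000, 12.0000]; [12.0000, 4]]·[k, ln C]ᵀ = [63.3332, 14.1675]ᵀ.
Slope k = (n·Σx·ln z − Σx·Σln z)/(n·Σ(x)² − (Σx)²) = (4·63.3332 − 12.0000·14.1675)/104.0000 = 0.80118; ln C = (Σln z − k·Σx)/n = 1.13835.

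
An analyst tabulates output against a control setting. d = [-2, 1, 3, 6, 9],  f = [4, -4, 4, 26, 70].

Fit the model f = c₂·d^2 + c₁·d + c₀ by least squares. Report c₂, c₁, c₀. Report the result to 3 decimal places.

c₂ = 1.040, c₁ = -1.292, c₀ = -2.865

Setting ∂/∂c₂ … = 0 gives: 7955·c₂ + 965·c₁ + 131·c₀ = 6654;  965·c₂ + 131·c₁ + 17·c₀ = 786;  131·c₂ + 17·c₁ + 5·c₀ = 100.
Solving the 3×3 system (Gaussian elimination) gives c₂ = 1471/1414, c₁ = -5479/4242, c₀ = -868/303.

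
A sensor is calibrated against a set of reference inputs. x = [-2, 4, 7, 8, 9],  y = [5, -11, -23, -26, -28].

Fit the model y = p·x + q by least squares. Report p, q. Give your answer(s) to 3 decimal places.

Entries of AᵀA: Σx·x = 214, Σx = 26, Σ1 = 5.
Right-hand side: Σx·y = -675, Σy = -83.
So AᵀA·[p, q]ᵀ = Aᵀy: [[214, 26]; [26, 5]]·[p, q]ᵀ = [-675, -83]ᵀ.
det = 214·5 − 26² = 394.
p = ((-675)·5 − 26·(-83))/394 = -1217/394; q = (214·(-83) − 26·(-675))/394 = -106/197.

p = -3.089, q = -0.538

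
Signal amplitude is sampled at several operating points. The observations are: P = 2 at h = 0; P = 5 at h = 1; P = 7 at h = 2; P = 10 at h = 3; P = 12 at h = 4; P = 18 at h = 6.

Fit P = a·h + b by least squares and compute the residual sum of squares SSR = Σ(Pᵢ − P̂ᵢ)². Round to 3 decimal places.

SSR = 0.529

Compute the Gram sums: Σh·h = 66, Σh = 16, Σ1 = 6.
Right-hand side: Σh·P = 205, ΣP = 54.
So XᵀX·[a, b]ᵀ = XᵀP: [[66, 16]; [16, 6]]·[a, b]ᵀ = [205, 54]ᵀ.
Eliminating b: 6·(row 1) − 16·(row 2) gives 140·a = 6·205 − 16·54 = 366, so a = 183/70.
Then b = (54 − 16·(183/70))/6 = 71/35.
Residuals: -1/35, 5/14, -9/35, 9/70, -17/35, 2/7; SSR = 37/70.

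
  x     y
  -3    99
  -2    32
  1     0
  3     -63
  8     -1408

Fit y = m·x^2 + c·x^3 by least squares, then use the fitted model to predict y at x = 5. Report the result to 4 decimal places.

The normal equations are: 4275·m + 32737·c = -89660;  32737·m + 263667·c = -725526.
Δ = 4275·263667 − 32737² = 55465256.
m = ((-89660)·263667 − 32737·(-725526))/55465256 = 7940103/3961804; c = (4275·(-725526) − 32737·(-89660))/55465256 = -625655/208516.
At x = 5: ŷ = (7940103/3961804)·(25) + (-625655/208516)·(125) = -643714025/1980902.

ŷ = -324.9601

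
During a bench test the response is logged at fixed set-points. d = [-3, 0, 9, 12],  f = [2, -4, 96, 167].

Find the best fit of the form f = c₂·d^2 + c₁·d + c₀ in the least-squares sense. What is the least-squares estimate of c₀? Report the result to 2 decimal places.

c₀ = -3.63

Entries of MᵀM: Σd^2·d^2 = 27378, Σd^2·d = 2430, Σd^2 = 234, Σd·d = 234, Σd = 18, Σ1 = 4.
Right-hand side: Σd^2·f = 31842, Σd·f = 2862, Σf = 261.
Row-reducing yields c₂ = 77/72, c₁ = 191/136, c₀ = -247/68.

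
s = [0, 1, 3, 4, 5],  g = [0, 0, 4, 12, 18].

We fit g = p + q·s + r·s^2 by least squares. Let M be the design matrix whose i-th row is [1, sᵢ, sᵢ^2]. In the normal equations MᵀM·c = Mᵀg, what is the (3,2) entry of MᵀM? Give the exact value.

217

Row 3 ↔ basis s^2, column 2 ↔ basis s, so (MᵀM)_{3,2} = Σᵢ (s^2)·(s) = (0)·(0) + (1)·(1) + (9)·(3) + (16)·(4) + (25)·(5) = 217.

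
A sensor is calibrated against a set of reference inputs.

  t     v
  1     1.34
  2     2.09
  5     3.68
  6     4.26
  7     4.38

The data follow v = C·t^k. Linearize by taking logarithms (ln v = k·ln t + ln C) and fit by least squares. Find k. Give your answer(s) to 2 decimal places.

Linearized form: ln v = k·ln t + ln C. From the 5 transformed points,
Σln t = 6.0403, Σ(ln t)² = 10.0677, Σln v = 5.2591, Σln t·ln v = 8.0789.
Equations: 10.0677·k + 6.0403·ln C = 8.0789;  6.0403·k + 5·ln C = 5.2591.
Δ = 10.0677·5 − (6.0403)² = 13.8539; k = (8.0789·5 − 6.0403·5.2591)/13.8539 = 0.62280, ln C = (10.0677·5.2591 − 6.0403·8.0789)/13.8539 = 0.29943.

k = 0.62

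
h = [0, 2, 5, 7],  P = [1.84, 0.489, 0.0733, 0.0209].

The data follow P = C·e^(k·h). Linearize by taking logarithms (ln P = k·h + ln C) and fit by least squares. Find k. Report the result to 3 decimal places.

k = -0.639

Taking logs, ln P = k·h + ln C, so regress ln P on h.
XᵀX = [[78.0000, 14.0000]; [14.0000, 4]], rhs = [-41.5728, -6.5868]ᵀ  (here Σh = 14.0000, Σ(h)² = 78.0000, Σln P = -6.5868, Σh·ln P = -41.5728).
Slope k = (n·Σh·ln P − Σh·Σln P)/(n·Σ(h)² − (Σh)²) = (4·-41.5728 − 14.0000·-6.5868)/116.0000 = -0.63858; ln C = (Σln P − k·Σh)/n = 0.58833.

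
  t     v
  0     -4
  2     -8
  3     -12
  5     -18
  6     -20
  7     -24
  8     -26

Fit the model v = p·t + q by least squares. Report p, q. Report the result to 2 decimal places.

With design matrix M, MᵀM = [[187, 31]; [31, 7]] and Mᵀv = [-638, -112]ᵀ.
Eliminating q: 7·(row 1) − 31·(row 2) gives 348·p = 7·(-638) − 31·(-112) = -994, so p = -497/174.
Then q = ((-112) − 31·(-497/174))/7 = -583/174.

p = -2.86, q = -3.35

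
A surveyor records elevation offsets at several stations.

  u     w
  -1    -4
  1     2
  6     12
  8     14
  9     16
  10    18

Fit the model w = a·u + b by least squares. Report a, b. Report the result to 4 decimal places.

a = 1.9212, b = -0.8998

XᵀX·[a, b]ᵀ = Xᵀw reads: 283·a + 33·b = 514;  33·a + 6·b = 58.
Eliminating b: 6·(row 1) − 33·(row 2) gives 609·a = 6·514 − 33·58 = 1170, so a = 390/203.
Then b = (58 − 33·(390/203))/6 = -548/609.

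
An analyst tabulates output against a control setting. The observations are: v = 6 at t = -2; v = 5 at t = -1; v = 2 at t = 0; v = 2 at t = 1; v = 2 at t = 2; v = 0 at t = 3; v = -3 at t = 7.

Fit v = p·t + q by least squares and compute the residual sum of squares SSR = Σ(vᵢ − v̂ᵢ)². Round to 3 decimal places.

SSR = 3.660

The normal system AᵀA·[p, q]ᵀ = Aᵀv is [[68, 10]; [10, 7]]·[p, q]ᵀ = [-32, 14]ᵀ.
Δ = 68·7 − 10² = 376.
p = ((-32)·7 − 10·14)/376 = -91/94; q = (68·14 − 10·(-32))/376 = 159/47.
Residuals: 32/47, 61/94, -65/47, -39/94, 26/47, -45/94, 37/94; SSR = 172/47.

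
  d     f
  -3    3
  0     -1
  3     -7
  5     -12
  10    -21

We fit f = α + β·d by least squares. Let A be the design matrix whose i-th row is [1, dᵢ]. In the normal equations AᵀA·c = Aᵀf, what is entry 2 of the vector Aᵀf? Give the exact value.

-300

Entry 2 ↔ basis d, so (Aᵀf)_{2} = Σᵢ (d)·fᵢ = (-3)·(3) + (0)·(-1) + (3)·(-7) + (5)·(-12) + (10)·(-21) = -300.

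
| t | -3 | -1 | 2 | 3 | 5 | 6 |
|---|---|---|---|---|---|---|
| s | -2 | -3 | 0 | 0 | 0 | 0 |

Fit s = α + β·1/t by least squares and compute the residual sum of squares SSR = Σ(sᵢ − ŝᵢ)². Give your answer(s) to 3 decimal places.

SSR = 0.608

Setting ∂/∂α … = 0 gives: 6·α + (-2/15)·β = -5;  (-2/15)·α + (77/50)·β = 11/3.
Determinant 6·(77/50) − (-2/15)² = 83/9.
α = ((-5)·(77/50) − (-2/15)·(11/3))/(83/9) = -649/830; β = (6·(11/3) − (-2/15)·(-5))/(83/9) = 192/83.
Residuals: -371/830, 79/830, -311/830, 9/830, 53/166, 329/830; SSR = 101/166.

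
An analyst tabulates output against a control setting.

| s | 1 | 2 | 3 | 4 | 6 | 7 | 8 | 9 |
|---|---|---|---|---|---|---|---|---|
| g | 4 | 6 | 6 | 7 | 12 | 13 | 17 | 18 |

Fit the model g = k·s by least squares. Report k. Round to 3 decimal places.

Normal-equation sums: Σs·s = 260.
Right-hand side: Σs·g = 523.
AᵀA·[k]ᵀ = Aᵀg becomes [[260]]·[k]ᵀ = [523]ᵀ.
Hence k = 523 / 260 ≈ 2.01154.

k = 2.012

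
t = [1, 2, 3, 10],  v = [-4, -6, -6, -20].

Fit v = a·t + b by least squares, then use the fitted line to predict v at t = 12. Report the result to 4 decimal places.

v̂ = -23.4000

Normal-equation sums: Σt·t = 114, Σt = 16, Σ1 = 4.
Right-hand side: Σt·v = -234, Σv = -36.
MᵀM·[a, b]ᵀ = Mᵀv becomes [[114, 16]; [16, 4]]·[a, b]ᵀ = [-234, -36]ᵀ.
Eliminating b: 4·(row 1) − 16·(row 2) gives 200·a = 4·(-234) − 16·(-36) = -360, so a = -9/5.
Then b = ((-36) − 16·(-9/5))/4 = -9/5.
At t = 12: v̂ = (-9/5)·(12) + (-9/5)·(1) = -117/5.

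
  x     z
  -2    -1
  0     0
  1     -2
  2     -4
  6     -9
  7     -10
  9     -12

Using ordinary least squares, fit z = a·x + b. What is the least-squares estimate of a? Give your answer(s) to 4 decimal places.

a = -1.1580

Compute the Gram sums: Σx·x = 175, Σx = 23, Σ1 = 7.
For Aᵀz: Σx·z = -240, Σz = -38.
AᵀA·[a, b]ᵀ = Aᵀz becomes [[175, 23]; [23, 7]]·[a, b]ᵀ = [-240, -38]ᵀ.
Eliminating b: 7·(row 1) − 23·(row 2) gives 696·a = 7·(-240) − 23·(-38) = -806, so a = -403/348.
Then b = ((-38) − 23·(-403/348))/7 = -565/348.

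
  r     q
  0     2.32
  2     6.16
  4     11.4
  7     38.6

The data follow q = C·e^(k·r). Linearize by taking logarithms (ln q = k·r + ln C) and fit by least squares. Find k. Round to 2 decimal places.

k = 0.39

Let Y = ln q. Fitting Y = k·r + ln C by least squares:
XᵀX = [[69.0000, 13.0000]; [13.0000, 4]], rhs = [38.9434, 8.7465]ᵀ  (here Σr = 13.0000, Σ(r)² = 69.0000, Σln q = 8.7465, Σr·ln q = 38.9434).
Δ = 69.0000·4 − (13.0000)² = 107.0000; k = (38.9434·4 − 13.0000·8.7465)/107.0000 = 0.39317, ln C = (69.0000·8.7465 − 13.0000·38.9434)/107.0000 = 0.90883.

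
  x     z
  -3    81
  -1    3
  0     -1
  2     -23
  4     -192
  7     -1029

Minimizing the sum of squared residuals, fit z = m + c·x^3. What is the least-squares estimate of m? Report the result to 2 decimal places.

Forming MᵀM = [[6, 387]; [387, 122539]] and Mᵀz = [-1161, -367609]ᵀ gives MᵀM·[m, c]ᵀ = Mᵀz.
Eliminating c: 122539·(row 1) − 387·(row 2) gives 585465·m = 122539·(-1161) − 387·(-367609) = -3096, so m = -1032/195155.
Then c = ((-367609) − 387·(-1032/195155))/122539 = -585449/195155.

m = -0.01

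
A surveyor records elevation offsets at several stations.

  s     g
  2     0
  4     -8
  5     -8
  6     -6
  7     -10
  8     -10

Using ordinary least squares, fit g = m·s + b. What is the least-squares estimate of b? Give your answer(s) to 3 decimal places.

Entries of MᵀM: Σs·s = 194, Σs = 32, Σ1 = 6.
Moment sums: Σs·g = -258, Σg = -42.
So MᵀM·[m, b]ᵀ = Mᵀg: [[194, 32]; [32, 6]]·[m, b]ᵀ = [-258, -42]ᵀ.
Δ = 194·6 − 32² = 140.
m = ((-258)·6 − 32·(-42))/140 = -51/35; b = (194·(-42) − 32·(-258))/140 = 27/35.

b = 0.771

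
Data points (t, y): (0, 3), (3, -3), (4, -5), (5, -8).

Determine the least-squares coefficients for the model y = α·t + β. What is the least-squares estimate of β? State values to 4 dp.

XᵀX·[α, β]ᵀ = Xᵀy reads: 50·α + 12·β = -69;  12·α + 4·β = -13.
(Σt·t = 50, Σt = 12, Σ1 = 4, Σt·y = -69, Σy = -13.)
Determinant 50·4 − 12² = 56.
α = ((-69)·4 − 12·(-13))/56 = -15/7; β = (50·(-13) − 12·(-69))/56 = 89/28.

β = 3.1786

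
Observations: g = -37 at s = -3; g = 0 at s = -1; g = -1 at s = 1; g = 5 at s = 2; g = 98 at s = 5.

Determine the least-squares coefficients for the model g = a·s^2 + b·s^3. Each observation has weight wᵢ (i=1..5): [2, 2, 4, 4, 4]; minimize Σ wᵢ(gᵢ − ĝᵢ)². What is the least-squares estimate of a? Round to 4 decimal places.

a = -1.0635

Normal-equation sums: Σwᵢ·s^2·s^2 = 2732, Σwᵢ·s^2·s^3 = 12144, Σwᵢ·s^3·s^3 = 64220.
And Σwᵢ·s^2·g = 9210, Σwᵢ·s^3·g = 51154.
So MᵀWM·[a, b]ᵀ = MᵀWg: [[2732, 12144]; [12144, 64220]]·[a, b]ᵀ = [9210, 51154]ᵀ.
det = 2732·64220 − 12144² = 27972304.
a = (9210·64220 − 12144·51154)/27972304 = -3718497/3496538; b = (2732·51154 − 12144·9210)/27972304 = 3488311/3496538.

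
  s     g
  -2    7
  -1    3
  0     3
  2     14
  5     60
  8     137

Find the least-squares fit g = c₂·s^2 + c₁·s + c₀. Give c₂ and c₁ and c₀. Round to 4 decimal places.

Sums needed: Σs^2·s^2 = 4754, Σs^2·s = 636, Σs^2 = 98, Σs·s = 98, Σs = 12, Σ1 = 6.
Right-hand side: Σs^2·g = 10355, Σs·g = 1407, Σg = 224.
Row-reducing yields c₂ = 110353/59620, c₁ = 1059/542, c₀ = 190401/59620.

c₂ = 1.8509, c₁ = 1.9539, c₀ = 3.1936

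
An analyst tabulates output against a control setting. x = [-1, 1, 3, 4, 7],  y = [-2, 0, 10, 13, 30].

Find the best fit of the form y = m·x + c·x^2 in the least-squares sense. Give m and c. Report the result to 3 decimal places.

Entries of MᵀM: Σx·x = 76, Σx·x^2 = 434, Σx^2·x^2 = 2740.
For Mᵀy: Σx·y = 294, Σx^2·y = 1766.
So MᵀM·[m, c]ᵀ = Mᵀy: [[76, 434]; [434, 2740]]·[m, c]ᵀ = [294, 1766]ᵀ.
Δ = 76·2740 − 434² = 19884.
m = (294·2740 − 434·1766)/19884 = 9779/4971; c = (76·1766 − 434·294)/19884 = 1655/4971.

m = 1.967, c = 0.333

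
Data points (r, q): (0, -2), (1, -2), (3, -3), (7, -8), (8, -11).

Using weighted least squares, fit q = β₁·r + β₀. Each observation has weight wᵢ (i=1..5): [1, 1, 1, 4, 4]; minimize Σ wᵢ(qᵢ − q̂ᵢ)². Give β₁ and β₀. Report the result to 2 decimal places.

β₁ = -1.16, β₀ = -0.79

Setting ∂/∂β₁ … = 0 gives: 462·β₁ + 64·β₀ = -587;  64·β₁ + 11·β₀ = -83.
(Σwᵢ·r·r = 462, Σwᵢ·r = 64, Σwᵢ·1 = 11, Σwᵢ·r·q = -587, Σwᵢ·q = -83.)
Determinant 462·11 − 64² = 986.
β₁ = ((-587)·11 − 64·(-83))/986 = -1145/986; β₀ = (462·(-83) − 64·(-587))/986 = -389/493.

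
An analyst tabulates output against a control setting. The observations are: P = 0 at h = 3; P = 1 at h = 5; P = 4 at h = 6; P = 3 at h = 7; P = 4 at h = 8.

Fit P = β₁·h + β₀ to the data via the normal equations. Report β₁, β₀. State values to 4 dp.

β₁ = 0.8378, β₀ = -2.4595

The normal system MᵀM·[β₁, β₀]ᵀ = MᵀP is [[183, 29]; [29, 5]]·[β₁, β₀]ᵀ = [82, 12]ᵀ.
Eliminating β₀: 5·(row 1) − 29·(row 2) gives 74·β₁ = 5·82 − 29·12 = 62, so β₁ = 31/37.
Then β₀ = (12 − 29·(31/37))/5 = -91/37.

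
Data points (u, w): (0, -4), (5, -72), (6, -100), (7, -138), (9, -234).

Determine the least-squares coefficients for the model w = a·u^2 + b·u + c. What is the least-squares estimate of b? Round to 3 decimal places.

AᵀA·[a, b, c]ᵀ = Aᵀw reads: 10883·a + 1413·b + 191·c = -31116;  1413·a + 191·b + 27·c = -4032;  191·a + 27·b + 5·c = -548.
(Σu^2·u^2 = 10883, Σu^2·u = 1413, Σu^2 = 191, Σu·u = 191, Σu = 27, Σ1 = 5, Σu^2·w = -31116, Σu·w = -4032, Σw = -548.)
Inverting the 3×3 Gram matrix, [a, b, c]ᵀ = [-63580/20631, 15702/6877, -86774/20631]ᵀ.

b = 2.283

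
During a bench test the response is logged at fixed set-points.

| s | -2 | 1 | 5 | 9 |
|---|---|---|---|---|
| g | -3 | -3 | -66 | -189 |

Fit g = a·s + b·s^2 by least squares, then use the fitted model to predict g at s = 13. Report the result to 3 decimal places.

ĝ = -378.945

Entries of MᵀM: Σs·s = 111, Σs·s^2 = 847, Σs^2·s^2 = 7203.
Moment sums: Σs·g = -2028, Σs^2·g = -16974.
MᵀM·[a, b]ᵀ = Mᵀg becomes [[111, 847]; [847, 7203]]·[a, b]ᵀ = [-2028, -16974]ᵀ.
Determinant 111·7203 − 847² = 82124.
a = ((-2028)·7203 − 847·(-16974))/82124 = -16479/5866; b = (111·(-16974) − 847·(-2028))/82124 = -83199/41062.
At s = 13: ĝ = (-16479/5866)·(13) + (-83199/41062)·(169) = -7780110/20531.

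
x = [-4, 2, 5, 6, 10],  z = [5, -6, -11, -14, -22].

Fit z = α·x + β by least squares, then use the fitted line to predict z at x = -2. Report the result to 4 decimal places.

From the data, Σx·x = 181, Σx = 19, Σ1 = 5.
And Σx·z = -391, Σz = -48.
Normal equations: [[181, 19]; [19, 5]]·[α, β]ᵀ = [-391, -48]ᵀ.
Determinant 181·5 − 19² = 544.
α = ((-391)·5 − 19·(-48))/544 = -1043/544; β = (181·(-48) − 19·(-391))/544 = -1259/544.
At x = -2: ẑ = (-1043/544)·(-2) + (-1259/544)·(1) = 827/544.

ẑ = 1.5202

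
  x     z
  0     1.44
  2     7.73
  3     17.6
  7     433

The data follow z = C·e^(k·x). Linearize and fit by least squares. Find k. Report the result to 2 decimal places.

Let Y = ln z. Fitting Y = k·x + ln C by least squares:
Over the data: Σx = 12.0000, Σ(x)² = 62.0000, Σln z = 11.3484, Σx·ln z = 55.1891.
Normal system: [[62.0000, 12.0000]; [12.0000, 4]]·[k, ln C]ᵀ = [55.1891, 11.3484]ᵀ.
Slope k = (n·Σx·ln z − Σx·Σln z)/(n·Σ(x)² − (Σx)²) = (4·55.1891 − 12.0000·11.3484)/104.0000 = 0.81323; ln C = (Σln z − k·Σx)/n = 0.39741.

k = 0.81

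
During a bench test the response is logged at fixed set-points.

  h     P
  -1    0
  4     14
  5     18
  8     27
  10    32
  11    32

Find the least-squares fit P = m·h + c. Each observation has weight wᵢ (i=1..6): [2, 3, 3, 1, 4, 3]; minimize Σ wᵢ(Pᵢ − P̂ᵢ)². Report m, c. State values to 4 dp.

Setting ∂/∂m … = 0 gives: 952·m + 106·c = 2990;  106·m + 16·c = 347.
(Σwᵢ·h·h = 952, Σwᵢ·h = 106, Σwᵢ·1 = 16, Σwᵢ·h·P = 2990, Σwᵢ·P = 347.)
det = 952·16 − 106² = 3996.
m = (2990·16 − 106·347)/3996 = 1843/666; c = (952·347 − 106·2990)/3996 = 1117/333.

m = 2.7673, c = 3.3544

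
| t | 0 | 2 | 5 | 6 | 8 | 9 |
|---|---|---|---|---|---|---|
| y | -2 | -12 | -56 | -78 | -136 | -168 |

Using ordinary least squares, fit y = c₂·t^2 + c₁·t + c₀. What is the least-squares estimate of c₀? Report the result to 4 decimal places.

c₀ = -1.9375

Entries of AᵀA: Σt^2·t^2 = 12594, Σt^2·t = 1590, Σt^2 = 210, Σt·t = 210, Σt = 30, Σ1 = 6.
For Aᵀy: Σt^2·y = -26568, Σt·y = -3372, Σy = -452.
Solving the 3×3 system (Gaussian elimination) gives c₂ = -185/96, c₁ = -571/480, c₀ = -31/16.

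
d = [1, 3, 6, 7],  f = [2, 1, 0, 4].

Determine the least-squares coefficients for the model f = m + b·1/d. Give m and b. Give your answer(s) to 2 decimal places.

From the data, Σ1 = 4, Σ1/d = 23/14, Σ1/d·1/d = 2045/1764.
Moment sums: Σf = 7, Σ1/d·f = 61/21.
Δ = 4·(2045/1764) − (23/14)² = 3419/1764.
m = (7·(2045/1764) − (23/14)·(61/21))/(3419/1764) = 5897/3419; b = (4·(61/21) − (23/14)·7)/(3419/1764) = 210/3419.

m = 1.72, b = 0.06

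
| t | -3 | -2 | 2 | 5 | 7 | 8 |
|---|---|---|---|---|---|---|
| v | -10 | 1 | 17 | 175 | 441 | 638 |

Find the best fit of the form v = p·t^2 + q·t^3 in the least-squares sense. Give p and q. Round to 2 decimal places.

p = 2.01, q = 1.00

From the data, Σt^2·t^2 = 7235, Σt^2·t^3 = 52457, Σt^3·t^3 = 396275.
Right-hand side: Σt^2·v = 66798, Σt^3·v = 500192.
So XᵀX·[p, q]ᵀ = Xᵀv: [[7235, 52457]; [52457, 396275]]·[p, q]ᵀ = [66798, 500192]ᵀ.
Eliminating q: 396275·(row 1) − 52457·(row 2) gives 115312776·p = 396275·66798 − 52457·500192 = 231805706, so p = 115902853/57656388.
Then q = (500192 − 52457·(115902853/57656388))/396275 = 57433217/57656388.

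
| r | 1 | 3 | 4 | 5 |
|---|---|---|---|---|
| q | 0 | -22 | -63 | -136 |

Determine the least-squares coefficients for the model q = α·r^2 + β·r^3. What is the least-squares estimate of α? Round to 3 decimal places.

Sums needed: Σr^2·r^2 = 963, Σr^2·r^3 = 4393, Σr^3·r^3 = 20451.
And Σr^2·q = -4606, Σr^3·q = -21626.
AᵀA·[α, β]ᵀ = Aᵀq becomes [[963, 4393]; [4393, 20451]]·[α, β]ᵀ = [-4606, -21626]ᵀ.
Determinant 963·20451 − 4393² = 395864.
α = ((-4606)·20451 − 4393·(-21626))/395864 = 100714/49483; β = (963·(-21626) − 4393·(-4606))/395864 = -73960/49483.

α = 2.035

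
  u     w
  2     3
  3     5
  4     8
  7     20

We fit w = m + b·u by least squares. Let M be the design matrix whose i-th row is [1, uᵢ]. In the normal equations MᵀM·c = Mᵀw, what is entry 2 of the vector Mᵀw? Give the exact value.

Entry 2 ↔ basis u, so (Mᵀw)_{2} = Σᵢ (u)·wᵢ = (2)·(3) + (3)·(5) + (4)·(8) + (7)·(20) = 193.

193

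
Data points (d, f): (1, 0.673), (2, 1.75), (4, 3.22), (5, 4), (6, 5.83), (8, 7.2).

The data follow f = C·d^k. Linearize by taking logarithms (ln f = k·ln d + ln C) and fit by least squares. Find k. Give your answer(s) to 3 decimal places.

With ln fᵢ as the transformed response and ln dᵢ as the regressor:
Over the data: Σln d = 7.5601, Σ(ln d)² = 12.5270, Σln f = 6.4564, Σln d·ln f = 11.5040.
Normal system: [[12.5270, 7.5601]; [7.5601, 6]]·[k, ln C]ᵀ = [11.5040, 6.4564]ᵀ.
Δ = 12.5270·6 − (7.5601)² = 18.0074; k = (11.5040·6 − 7.5601·6.4564)/18.0074 = 1.12251, ln C = (12.5270·6.4564 − 7.5601·11.5040)/18.0074 = -0.33832.

k = 1.123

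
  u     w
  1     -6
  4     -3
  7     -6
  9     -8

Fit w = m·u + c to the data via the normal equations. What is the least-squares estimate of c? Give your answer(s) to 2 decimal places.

c = -4.14

Compute the Gram sums: Σu·u = 147, Σu = 21, Σ1 = 4.
For Mᵀw: Σu·w = -132, Σw = -23.
Normal equations: [[147, 21]; [21, 4]]·[m, c]ᵀ = [-132, -23]ᵀ.
det = 147·4 − 21² = 147.
m = ((-132)·4 − 21·(-23))/147 = -15/49; c = (147·(-23) − 21·(-132))/147 = -29/7.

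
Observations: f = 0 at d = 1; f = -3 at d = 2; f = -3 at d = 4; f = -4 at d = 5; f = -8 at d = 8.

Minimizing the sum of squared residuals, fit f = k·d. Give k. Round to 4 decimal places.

From the data, Σd·d = 110.
Moment sums: Σd·f = -102.
Hence k = -102 / 110 ≈ -0.927273.

k = -0.9273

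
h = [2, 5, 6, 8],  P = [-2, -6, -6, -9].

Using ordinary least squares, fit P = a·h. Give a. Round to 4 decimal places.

a = -1.1008

Compute the Gram sums: Σh·h = 129.
For AᵀP: Σh·P = -142.
Normal equations: [[129]]·[a]ᵀ = [-142]ᵀ.
Hence a = -142 / 129 ≈ -1.10078.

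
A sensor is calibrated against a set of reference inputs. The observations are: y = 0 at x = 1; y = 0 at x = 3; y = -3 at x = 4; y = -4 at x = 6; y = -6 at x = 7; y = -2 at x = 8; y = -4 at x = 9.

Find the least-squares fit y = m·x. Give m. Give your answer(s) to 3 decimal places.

Sums needed: Σx·x = 256.
Moment sums: Σx·y = -130.
MᵀM·[m]ᵀ = Mᵀy becomes [[256]]·[m]ᵀ = [-130]ᵀ.
Hence m = -130 / 256 ≈ -0.507812.

m = -0.508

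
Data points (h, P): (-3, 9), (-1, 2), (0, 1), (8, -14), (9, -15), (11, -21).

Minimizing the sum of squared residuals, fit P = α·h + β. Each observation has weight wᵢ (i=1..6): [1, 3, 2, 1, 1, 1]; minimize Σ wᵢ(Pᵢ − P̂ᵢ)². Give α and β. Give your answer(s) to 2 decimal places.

α = -1.92, β = 1.02

Setting ∂/∂α … = 0 gives: 278·α + 22·β = -511;  22·α + 9·β = -33.
(Σwᵢ·h·h = 278, Σwᵢ·h = 22, Σwᵢ·1 = 9, Σwᵢ·h·P = -511, Σwᵢ·P = -33.)
Determinant 278·9 − 22² = 2018.
α = ((-511)·9 − 22·(-33))/2018 = -3873/2018; β = (278·(-33) − 22·(-511))/2018 = 1034/1009.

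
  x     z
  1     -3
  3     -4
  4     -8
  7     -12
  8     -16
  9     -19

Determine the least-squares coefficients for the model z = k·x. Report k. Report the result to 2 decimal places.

k = -1.95

Setting ∂/∂k … = 0 gives: 220·k = -430.
Hence k = -430 / 220 ≈ -1.95455.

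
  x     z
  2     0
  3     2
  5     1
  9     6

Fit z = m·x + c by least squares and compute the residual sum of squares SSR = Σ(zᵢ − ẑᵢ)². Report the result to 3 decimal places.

Sums needed: Σx·x = 119, Σx = 19, Σ1 = 4.
Right-hand side: Σx·z = 65, Σz = 9.
Normal equations: [[119, 19]; [19, 4]]·[m, c]ᵀ = [65, 9]ᵀ.
Δ = 119·4 − 19² = 115.
m = (65·4 − 19·9)/115 = 89/115; c = (119·9 − 19·65)/115 = -164/115.
Residuals: -14/115, 127/115, -166/115, 53/115; SSR = 406/115.

SSR = 3.530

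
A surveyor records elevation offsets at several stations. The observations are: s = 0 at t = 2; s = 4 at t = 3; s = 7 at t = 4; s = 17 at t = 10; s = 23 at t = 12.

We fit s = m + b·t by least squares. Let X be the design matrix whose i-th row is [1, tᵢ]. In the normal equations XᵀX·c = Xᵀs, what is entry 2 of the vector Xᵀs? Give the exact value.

Entry 2 ↔ basis t, so (Xᵀs)_{2} = Σᵢ (t)·sᵢ = (2)·(0) + (3)·(4) + (4)·(7) + (10)·(17) + (12)·(23) = 486.

486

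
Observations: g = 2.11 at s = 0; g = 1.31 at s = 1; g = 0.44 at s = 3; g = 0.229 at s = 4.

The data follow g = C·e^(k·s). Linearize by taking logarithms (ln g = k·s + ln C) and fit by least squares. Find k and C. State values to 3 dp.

With ln gᵢ as the transformed response and sᵢ as the regressor:
AᵀA = [[26.0000, 8.0000]; [8.0000, 4]], rhs = [-8.0890, -1.2783]ᵀ  (here Σs = 8.0000, Σ(s)² = 26.0000, Σln g = -1.2783, Σs·ln g = -8.0890).
Slope k = (n·Σs·ln g − Σs·Σln g)/(n·Σ(s)² − (Σs)²) = (4·-8.0890 − 8.0000·-1.2783)/40.0000 = -0.55325; ln C = (Σln g − k·Σs)/n = 0.78692, so C = exp(0.78692) = 2.19661.

k = -0.553, C = 2.197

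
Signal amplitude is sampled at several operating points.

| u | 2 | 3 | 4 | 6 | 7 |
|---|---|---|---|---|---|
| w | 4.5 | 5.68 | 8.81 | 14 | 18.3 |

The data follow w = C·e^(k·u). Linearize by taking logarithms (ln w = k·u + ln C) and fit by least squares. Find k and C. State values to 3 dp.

Let Y = ln w. Fitting Y = k·u + ln C by least squares:
AᵀA = [[114.0000, 22.0000]; [22.0000, 5]], rhs = [53.1052, 10.9629]ᵀ  (here Σu = 22.0000, Σ(u)² = 114.0000, Σln w = 10.9629, Σu·ln w = 53.1052).
Slope k = (n·Σu·ln w − Σu·Σln w)/(n·Σ(u)² − (Σu)²) = (5·53.1052 − 22.0000·10.9629)/86.0000 = 0.28306; ln C = (Σln w − k·Σu)/n = 0.94713, so C = exp(0.94713) = 2.57830.

k = 0.283, C = 2.578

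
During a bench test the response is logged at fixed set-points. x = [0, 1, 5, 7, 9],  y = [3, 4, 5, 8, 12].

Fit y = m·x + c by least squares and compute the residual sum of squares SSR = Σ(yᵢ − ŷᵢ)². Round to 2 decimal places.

Setting ∂/∂m … = 0 gives: 156·m + 22·c = 193;  22·m + 5·c = 32.
(Σx·x = 156, Σx = 22, Σ1 = 5, Σx·y = 193, Σy = 32.)
Δ = 156·5 − 22² = 296.
m = (193·5 − 22·32)/296 = 261/296; c = (156·32 − 22·193)/296 = 373/148.
Residuals: 71/148, 177/296, -571/296, -205/296, 457/296; SSR = 2123/296.

SSR = 7.17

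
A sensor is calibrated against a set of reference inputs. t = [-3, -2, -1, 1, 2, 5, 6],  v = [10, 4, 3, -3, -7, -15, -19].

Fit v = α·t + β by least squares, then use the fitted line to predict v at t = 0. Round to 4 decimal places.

v̂ = -0.3710

Normal-equation sums: Σt·t = 80, Σt = 8, Σ1 = 7.
Right-hand side: Σt·v = -247, Σv = -27.
AᵀA·[α, β]ᵀ = Aᵀv becomes [[80, 8]; [8, 7]]·[α, β]ᵀ = [-247, -27]ᵀ.
Δ = 80·7 − 8² = 496.
α = ((-247)·7 − 8·(-27))/496 = -1513/496; β = (80·(-27) − 8·(-247))/496 = -23/62.
At t = 0: v̂ = (-1513/496)·(0) + (-23/62)·(1) = -23/62.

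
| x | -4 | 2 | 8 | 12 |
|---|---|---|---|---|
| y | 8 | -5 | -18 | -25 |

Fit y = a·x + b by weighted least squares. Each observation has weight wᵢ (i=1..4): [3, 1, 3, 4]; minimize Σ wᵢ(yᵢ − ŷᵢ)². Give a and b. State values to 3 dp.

a = -2.077, b = -0.569

Forming MᵀWM = [[820, 62]; [62, 11]] and MᵀWy = [-1738, -135]ᵀ gives MᵀWM·[a, b]ᵀ = MᵀWy.
Determinant 820·11 − 62² = 5176.
a = ((-1738)·11 − 62·(-135))/5176 = -2687/1294; b = (820·(-135) − 62·(-1738))/5176 = -368/647.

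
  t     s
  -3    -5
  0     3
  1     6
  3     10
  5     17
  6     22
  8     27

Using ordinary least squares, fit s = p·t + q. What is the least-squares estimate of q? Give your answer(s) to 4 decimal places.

q = 3.0263

Entries of AᵀA: Σt·t = 144, Σt = 20, Σ1 = 7.
For Aᵀs: Σt·s = 484, Σs = 80.
det = 144·7 − 20² = 608.
p = (484·7 − 20·80)/608 = 447/152; q = (144·80 − 20·484)/608 = 115/38.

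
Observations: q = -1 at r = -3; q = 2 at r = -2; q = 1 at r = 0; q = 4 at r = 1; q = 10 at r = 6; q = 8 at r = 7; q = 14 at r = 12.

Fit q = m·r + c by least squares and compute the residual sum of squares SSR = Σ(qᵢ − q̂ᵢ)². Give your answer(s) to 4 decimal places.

Normal-equation sums: Σr·r = 243, Σr = 21, Σ1 = 7.
Moment sums: Σr·q = 287, Σq = 38.
So MᵀM·[m, c]ᵀ = Mᵀq: [[243, 21]; [21, 7]]·[m, c]ᵀ = [287, 38]ᵀ.
Eliminating c: 7·(row 1) − 21·(row 2) gives 1260·m = 7·287 − 21·38 = 1211, so m = 173/180.
Then c = (38 − 21·(173/180))/7 = 1069/420.
Residuals: -139/210, 347/252, -649/420, 311/630, 709/420, -401/315, -11/140; SSR = 11897/1260.

SSR = 9.4421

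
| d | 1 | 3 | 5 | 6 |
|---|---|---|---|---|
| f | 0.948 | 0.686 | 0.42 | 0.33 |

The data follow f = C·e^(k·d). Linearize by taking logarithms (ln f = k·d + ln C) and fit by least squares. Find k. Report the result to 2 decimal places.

k = -0.21

With ln fᵢ as the transformed response and dᵢ as the regressor:
Σd = 15.0000, Σ(d)² = 71.0000, Σln f = -2.4064, Σd·ln f = -12.1735.
Equations: 71.0000·k + 15.0000·ln C = -12.1735;  15.0000·k + 4·ln C = -2.4064.
Δ = 71.0000·4 − (15.0000)² = 59.0000; k = (-12.1735·4 − 15.0000·-2.4064)/59.0000 = -0.21352, ln C = (71.0000·-2.4064 − 15.0000·-12.1735)/59.0000 = 0.19907.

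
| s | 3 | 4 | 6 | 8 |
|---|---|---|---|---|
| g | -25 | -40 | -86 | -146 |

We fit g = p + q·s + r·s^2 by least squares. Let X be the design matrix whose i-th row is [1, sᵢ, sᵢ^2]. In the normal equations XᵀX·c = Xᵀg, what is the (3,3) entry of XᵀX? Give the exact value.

Row 3 ↔ basis s^2, column 3 ↔ basis s^2, so (XᵀX)_{3,3} = Σᵢ (s^2)·(s^2) = (9)·(9) + (16)·(16) + (36)·(36) + (64)·(64) = 5729.

5729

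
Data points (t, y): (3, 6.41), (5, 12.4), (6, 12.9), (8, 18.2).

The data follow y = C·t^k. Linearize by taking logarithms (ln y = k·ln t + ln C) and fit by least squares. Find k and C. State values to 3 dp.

Taking logs, ln y = k·ln t + ln C, so regress ln y on ln t.
AᵀA = [[11.3317, 6.5793]; [6.5793, 4]], rhs = [16.7084, 9.8342]ᵀ  (here Σln t = 6.5793, Σ(ln t)² = 11.3317, Σln y = 9.8342, Σln t·ln y = 16.7084).
Δ = 11.3317·4 − (6.5793)² = 2.0403; k = (16.7084·4 − 6.5793·9.8342)/2.0403 = 1.04491, ln C = (11.3317·9.8342 − 6.5793·16.7084)/2.0403 = 0.73987, so C = exp(0.73987) = 2.09566.

k = 1.045, C = 2.096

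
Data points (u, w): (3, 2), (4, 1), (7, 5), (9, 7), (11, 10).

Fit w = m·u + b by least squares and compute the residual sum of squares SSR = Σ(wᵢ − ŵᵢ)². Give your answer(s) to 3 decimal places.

The normal equations are: 276·m + 34·b = 218;  34·m + 5·b = 25.
(Σu·u = 276, Σu = 34, Σ1 = 5, Σu·w = 218, Σw = 25.)
Eliminating b: 5·(row 1) − 34·(row 2) gives 224·m = 5·218 − 34·25 = 240, so m = 15/14.
Then b = (25 − 34·(15/14))/5 = -16/7.
Residuals: 15/14, -1, -3/14, -5/14, 1/2; SSR = 18/7.

SSR = 2.571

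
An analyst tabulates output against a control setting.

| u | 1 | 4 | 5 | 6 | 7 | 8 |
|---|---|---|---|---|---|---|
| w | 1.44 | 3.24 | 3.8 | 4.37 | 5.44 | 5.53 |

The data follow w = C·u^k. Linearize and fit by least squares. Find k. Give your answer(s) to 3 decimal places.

k = 0.652

Let Y = ln w. Fitting Y = k·ln u + ln C by least squares:
Sums: Σln u = 8.8128, Σ(ln u)² = 15.8331, Σln w = 7.7539, Σln u·ln w = 13.2729.
Normal system: [[15.8331, 8.8128]; [8.8128, 6]]·[k, ln C]ᵀ = [13.2729, 7.7539]ᵀ.
Solving (det = 17.3327): k = 0.65212, ln C = 0.33448.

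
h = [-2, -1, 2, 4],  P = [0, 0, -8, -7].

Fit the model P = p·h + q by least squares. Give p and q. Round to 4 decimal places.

p = -1.4396, q = -2.6703

Sums needed: Σh·h = 25, Σh = 3, Σ1 = 4.
Right-hand side: Σh·P = -44, ΣP = -15.
XᵀX·[p, q]ᵀ = XᵀP becomes [[25, 3]; [3, 4]]·[p, q]ᵀ = [-44, -15]ᵀ.
Determinant 25·4 − 3² = 91.
p = ((-44)·4 − 3·(-15))/91 = -131/91; q = (25·(-15) − 3·(-44))/91 = -243/91.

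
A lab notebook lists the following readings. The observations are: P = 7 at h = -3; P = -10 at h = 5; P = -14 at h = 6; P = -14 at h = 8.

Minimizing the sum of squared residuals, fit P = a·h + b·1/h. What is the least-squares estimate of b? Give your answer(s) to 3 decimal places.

The normal equations are: 134·a + 4·b = -267;  4·a + (2801/14400)·b = -101/12.
Eliminating b: (2801/14400)·(row 1) − 4·(row 2) gives (72467/7200)·a = (2801/14400)·(-267) − 4·(-101/12) = -87689/4800, so a = -263067/144934.
Then b = ((-101/12) − 4·(-263067/144934))/(2801/14400) = -430800/72467.

b = -5.945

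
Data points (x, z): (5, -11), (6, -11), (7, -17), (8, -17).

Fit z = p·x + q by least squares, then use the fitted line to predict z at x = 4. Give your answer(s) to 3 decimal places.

ẑ = -8.000

Normal-equation sums: Σx·x = 174, Σx = 26, Σ1 = 4.
For Aᵀz: Σx·z = -376, Σz = -56.
Normal equations: [[174, 26]; [26, 4]]·[p, q]ᵀ = [-376, -56]ᵀ.
det = 174·4 − 26² = 20.
p = ((-376)·4 − 26·(-56))/20 = -12/5; q = (174·(-56) − 26·(-376))/20 = 8/5.
At x = 4: ẑ = (-12/5)·(4) + (8/5)·(1) = -8.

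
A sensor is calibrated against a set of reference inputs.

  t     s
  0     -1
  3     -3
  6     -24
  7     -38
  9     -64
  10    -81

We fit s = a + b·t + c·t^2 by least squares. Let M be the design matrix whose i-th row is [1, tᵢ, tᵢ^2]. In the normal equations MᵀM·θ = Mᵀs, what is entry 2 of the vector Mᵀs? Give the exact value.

-1805

Entry 2 ↔ basis t, so (Mᵀs)_{2} = Σᵢ (t)·sᵢ = (0)·(-1) + (3)·(-3) + (6)·(-24) + (7)·(-38) + (9)·(-64) + (10)·(-81) = -1805.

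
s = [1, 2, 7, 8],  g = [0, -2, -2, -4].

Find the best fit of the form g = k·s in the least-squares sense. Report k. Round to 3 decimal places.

k = -0.424

Normal-equation sums: Σs·s = 118.
Right-hand side: Σs·g = -50.
k = (-50)/118 = -0.423729.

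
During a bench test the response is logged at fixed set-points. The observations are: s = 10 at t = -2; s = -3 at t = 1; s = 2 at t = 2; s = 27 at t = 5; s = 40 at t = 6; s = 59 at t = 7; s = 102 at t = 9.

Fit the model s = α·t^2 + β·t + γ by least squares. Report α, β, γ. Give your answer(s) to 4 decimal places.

Compute the Gram sums: Σt^2·t^2 = 10916, Σt^2·t = 1414, Σt^2 = 200, Σt·t = 200, Σt = 28, Σ1 = 7.
For Mᵀs: Σt^2·s = 13313, Σt·s = 1687, Σs = 237.
Normal equations: [[10916, 1414, 200]; [1414, 200, 28]; [200, 28, 7]]·[α, β, γ]ᵀ = [13313, 1687, 237]ᵀ.
Solving the 3×3 system (Gaussian elimination) gives α = 142231/94214, β = -201201/94214, γ = -2033/2771.

α = 1.5097, β = -2.1356, γ = -0.7337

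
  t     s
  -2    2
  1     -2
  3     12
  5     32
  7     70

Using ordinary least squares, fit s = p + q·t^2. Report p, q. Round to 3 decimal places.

The normal equations are: 5·p + 88·q = 114;  88·p + 3124·q = 4344.
Δ = 5·3124 − 88² = 7876.
p = (114·3124 − 88·4344)/7876 = -594/179; q = (5·4344 − 88·114)/7876 = 2922/1969.

p = -3.318, q = 1.484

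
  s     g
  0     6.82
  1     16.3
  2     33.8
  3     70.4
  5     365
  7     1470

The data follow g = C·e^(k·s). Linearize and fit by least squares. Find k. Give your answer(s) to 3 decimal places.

Linearized form: ln g = k·s + ln C. From the 6 transformed points,
Σs = 18.0000, Σ(s)² = 88.0000, Σln g = 25.6786, Σs·ln g = 103.1453.
Equations: 88.0000·k + 18.0000·ln C = 103.1453;  18.0000·k + 6·ln C = 25.6786.
Solving (det = 204.0000): k = 0.76793, ln C = 1.97599.

k = 0.768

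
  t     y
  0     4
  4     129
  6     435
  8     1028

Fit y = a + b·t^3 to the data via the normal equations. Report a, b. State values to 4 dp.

a = 2.5129, b = 2.0025

Forming XᵀX = [[4, 792]; [792, 312896]] and Xᵀy = [1596, 628552]ᵀ gives XᵀX·[a, b]ᵀ = Xᵀy.
Eliminating b: 312896·(row 1) − 792·(row 2) gives 624320·a = 312896·1596 − 792·628552 = 1568832, so a = 24513/9755.
Then b = (628552 − 792·(24513/9755))/312896 = 19534/9755.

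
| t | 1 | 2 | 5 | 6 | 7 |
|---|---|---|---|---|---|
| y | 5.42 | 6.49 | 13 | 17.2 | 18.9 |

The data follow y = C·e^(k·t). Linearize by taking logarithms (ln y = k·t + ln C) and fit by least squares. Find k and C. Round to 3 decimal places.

k = 0.219, C = 4.308

With ln yᵢ as the transformed response and tᵢ as the regressor:
Sums: Σt = 21.0000, Σ(t)² = 115.0000, Σln y = 11.9094, Σt·ln y = 55.8990.
Normal system: [[115.0000, 21.0000]; [21.0000, 5]]·[k, ln C]ᵀ = [55.8990, 11.9094]ᵀ.
Slope k = (n·Σt·ln y − Σt·Σln y)/(n·Σ(t)² − (Σt)²) = (5·55.8990 − 21.0000·11.9094)/134.0000 = 0.21939; ln C = (Σln y − k·Σt)/n = 1.46045, so C = exp(1.46045) = 4.30790.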